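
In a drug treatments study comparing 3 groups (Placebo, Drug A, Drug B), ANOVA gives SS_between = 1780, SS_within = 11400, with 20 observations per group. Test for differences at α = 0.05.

df_between = 2, df_within = 57. F = MS_between/MS_within = 890.0/200.0 = 4.45. F_crit ≈ 3.159. Reject H₀. At least one mean differs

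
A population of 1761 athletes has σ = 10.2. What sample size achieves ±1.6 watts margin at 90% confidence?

Without FPC: n₀ = (1.645×10.2/1.6)² = 109.975. With FPC: n = n₀N/(n₀+N-1) = 103.6 → n = 104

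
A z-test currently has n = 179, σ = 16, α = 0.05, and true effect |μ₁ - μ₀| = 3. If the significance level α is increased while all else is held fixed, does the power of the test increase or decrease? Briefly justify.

Power increases: a larger α lowers the critical value, so more of the H₁ sampling distribution falls in the rejection region.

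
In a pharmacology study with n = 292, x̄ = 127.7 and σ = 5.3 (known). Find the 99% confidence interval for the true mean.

CI = x̄ ± z*(σ/√n) = 127.7 ± 2.576(5.3/√292) = 127.7 ± 0.8 = (126.9, 128.5)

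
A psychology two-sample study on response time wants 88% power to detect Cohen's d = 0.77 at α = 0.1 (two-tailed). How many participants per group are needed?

z_{α/2} = 1.645, z_β = Φ⁻¹(0.88) = 1.175. For medium effect (d = 0.77): n per group = 2(z_{α/2} + z_β)²/d² = 2(1.645 + 1.175)²/0.77² = 26.8 → 27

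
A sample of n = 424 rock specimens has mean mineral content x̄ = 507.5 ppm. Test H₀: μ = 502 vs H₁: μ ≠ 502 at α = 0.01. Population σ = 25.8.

z = (x̄ - μ₀)/(σ/√n) = (507.5 - 502)/(25.8/√424) = 4.39. Critical value: ±2.576. Since |4.39| > 2.576, Reject H₀.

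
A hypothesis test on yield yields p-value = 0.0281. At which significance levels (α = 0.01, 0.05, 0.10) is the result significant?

p = 0.0281. Significant at: α = 0.05, 0.1.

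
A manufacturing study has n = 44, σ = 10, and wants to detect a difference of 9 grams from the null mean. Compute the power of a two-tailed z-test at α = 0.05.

SE = σ/√n = 10/√44 = 1.508. Non-centrality λ = d/SE = 9/1.508 = 5.97. Power ≈ Φ(λ - z_{α/2}) = Φ(5.97 - 1.96) = Φ(4.01) = 1.0.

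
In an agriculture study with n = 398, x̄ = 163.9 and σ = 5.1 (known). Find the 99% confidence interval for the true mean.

CI = x̄ ± z*(σ/√n) = 163.9 ± 2.576(5.1/√398) = 163.9 ± 0.66 = (163.24, 164.56)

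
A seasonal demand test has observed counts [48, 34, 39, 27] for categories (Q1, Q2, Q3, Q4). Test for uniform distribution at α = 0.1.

Expected = 37 each. χ² = Σ(O-E)²/E = 6.324. df = 3, critical value = 6.251. Reject H₀.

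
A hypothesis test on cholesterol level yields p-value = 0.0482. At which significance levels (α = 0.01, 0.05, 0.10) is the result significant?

p = 0.0482. Significant at: α = 0.05, 0.1.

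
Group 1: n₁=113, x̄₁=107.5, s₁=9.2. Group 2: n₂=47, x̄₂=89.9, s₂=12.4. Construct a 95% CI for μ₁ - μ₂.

Difference = 17.6. SE = √(9.2²/113 + 12.4²/47) = 2.005. CI = (13.67, 21.53)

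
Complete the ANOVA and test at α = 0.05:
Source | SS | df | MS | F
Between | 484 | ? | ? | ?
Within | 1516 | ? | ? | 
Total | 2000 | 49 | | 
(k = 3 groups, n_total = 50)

df_between = 2, df_within = 47. MS_between = 242.0, MS_within = 32.26. F = 7.503, F_crit ≈ 3.195. Reject H₀.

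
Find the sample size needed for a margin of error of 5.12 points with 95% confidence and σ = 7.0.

n = (z*σ/E)² = (1.96×7.0/5.12)² = 7.2 → n = 8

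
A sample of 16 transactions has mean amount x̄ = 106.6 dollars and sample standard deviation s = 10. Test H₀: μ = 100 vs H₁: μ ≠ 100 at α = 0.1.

t = (x̄ - μ₀)/(s/√n) = (106.6 - 100)/(10/√16) = 2.64. df = 15, critical t = ±1.753. Reject H₀.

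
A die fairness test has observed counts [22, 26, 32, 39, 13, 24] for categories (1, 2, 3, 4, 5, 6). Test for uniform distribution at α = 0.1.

Expected = 26 each. χ² = Σ(O-E)²/E = 15.154. df = 5, critical value = 9.236. Reject H₀.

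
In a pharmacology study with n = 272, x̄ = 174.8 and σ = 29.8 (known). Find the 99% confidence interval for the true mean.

CI = x̄ ± z*(σ/√n) = 174.8 ± 2.576(29.8/√272) = 174.8 ± 4.65 = (170.15, 179.45)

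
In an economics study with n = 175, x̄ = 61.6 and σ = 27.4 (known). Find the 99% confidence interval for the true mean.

CI = x̄ ± z*(σ/√n) = 61.6 ± 2.576(27.4/√175) = 61.6 ± 5.34 = (56.26, 66.94)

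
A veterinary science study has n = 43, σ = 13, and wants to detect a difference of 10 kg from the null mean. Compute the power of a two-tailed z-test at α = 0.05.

SE = σ/√n = 13/√43 = 1.982. Non-centrality λ = d/SE = 10/1.982 = 5.044. Power ≈ Φ(λ - z_{α/2}) = Φ(5.044 - 1.96) = Φ(3.084) = 0.999.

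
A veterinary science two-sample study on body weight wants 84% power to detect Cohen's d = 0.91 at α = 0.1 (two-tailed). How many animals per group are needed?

z_{α/2} = 1.645, z_β = Φ⁻¹(0.84) = 0.994. For large effect (d = 0.91): n per group = 2(z_{α/2} + z_β)²/d² = 2(1.645 + 0.994)²/0.91² = 16.8 → 17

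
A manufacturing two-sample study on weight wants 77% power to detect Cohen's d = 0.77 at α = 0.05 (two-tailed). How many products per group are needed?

z_{α/2} = 1.96, z_β = Φ⁻¹(0.77) = 0.739. For medium effect (d = 0.77): n per group = 2(z_{α/2} + z_β)²/d² = 2(1.96 + 0.739)²/0.77² = 24.6 → 25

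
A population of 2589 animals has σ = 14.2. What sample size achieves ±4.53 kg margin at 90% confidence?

Without FPC: n₀ = (1.645×14.2/4.53)² = 26.59. With FPC: n = n₀N/(n₀+N-1) = 26.3 → n = 27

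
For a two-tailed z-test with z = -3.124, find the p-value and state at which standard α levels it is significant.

p = 2·P(Z > |-3.124|) = 2·(1 - Φ(3.124)) ≈ 0.0018. Significant at α = 0.1; Significant at α = 0.05; Significant at α = 0.01.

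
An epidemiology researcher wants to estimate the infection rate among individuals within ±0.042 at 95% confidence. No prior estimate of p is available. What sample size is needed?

Conservative approach: use p = 0.5 (maximizes p(1-p) = 0.25). n = z²(0.25)/E² = 1.96²×0.25/0.042² = 544.4 → n = 545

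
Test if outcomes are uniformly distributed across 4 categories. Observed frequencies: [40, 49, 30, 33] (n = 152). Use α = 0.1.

Expected = 38 each. χ² = Σ(O-E)²/E = 5.632. df = 3, critical value = 6.251. Fail to reject H₀.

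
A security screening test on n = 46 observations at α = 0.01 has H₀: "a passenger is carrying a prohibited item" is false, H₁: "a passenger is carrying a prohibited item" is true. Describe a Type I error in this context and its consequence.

Type I error: rejecting H₀ when it is true — concluding that a passenger is carrying a prohibited item when in fact it is not. Consequence: detaining an innocent passenger — delay and inconvenience.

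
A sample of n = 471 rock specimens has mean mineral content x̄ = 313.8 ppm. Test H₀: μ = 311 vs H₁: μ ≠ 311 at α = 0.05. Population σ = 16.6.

z = (x̄ - μ₀)/(σ/√n) = (313.8 - 311)/(16.6/√471) = 3.661. Critical value: ±1.96. Since |3.661| > 1.96, Reject H₀.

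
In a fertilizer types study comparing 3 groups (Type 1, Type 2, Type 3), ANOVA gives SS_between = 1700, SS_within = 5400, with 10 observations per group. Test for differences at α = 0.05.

df_between = 2, df_within = 27. F = MS_between/MS_within = 850.0/200.0 = 4.25. F_crit ≈ 3.354. Reject H₀. At least one mean differs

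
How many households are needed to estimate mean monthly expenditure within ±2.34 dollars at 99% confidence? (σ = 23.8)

n = (z*σ/E)² = (2.576×23.8/2.34)² = 686.5 → n = 687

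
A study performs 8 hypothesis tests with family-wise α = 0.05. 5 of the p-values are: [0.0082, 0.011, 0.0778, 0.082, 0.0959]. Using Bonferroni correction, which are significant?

Bonferroni α = 0.05/8 = 0.00625. None of the given p-values are significant.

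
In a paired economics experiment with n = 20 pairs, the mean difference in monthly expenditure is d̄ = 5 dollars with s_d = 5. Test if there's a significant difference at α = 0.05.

t = d̄/(s_d/√n) = 5/(5/√20) = 4.472. df = 19, critical t = ±2.093. Reject H₀.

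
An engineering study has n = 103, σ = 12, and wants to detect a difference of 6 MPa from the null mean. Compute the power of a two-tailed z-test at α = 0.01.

SE = σ/√n = 12/√103 = 1.182. Non-centrality λ = d/SE = 6/1.182 = 5.074. Power ≈ Φ(λ - z_{α/2}) = Φ(5.074 - 2.576) = Φ(2.498) = 0.994.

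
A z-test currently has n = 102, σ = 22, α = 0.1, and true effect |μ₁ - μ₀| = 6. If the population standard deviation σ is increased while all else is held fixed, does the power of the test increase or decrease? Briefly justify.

Power decreases: a larger σ inflates the standard error σ/√n, pulling the sampling distribution under H₁ back toward the critical value.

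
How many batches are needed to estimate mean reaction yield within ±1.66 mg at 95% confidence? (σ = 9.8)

n = (z*σ/E)² = (1.96×9.8/1.66)² = 133.9 → n = 134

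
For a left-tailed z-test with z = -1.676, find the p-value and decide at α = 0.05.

p = P(Z < -1.676) = Φ(-1.676) ≈ 0.0469. Since p < 0.05, reject H₀ (significant) at α = 0.05.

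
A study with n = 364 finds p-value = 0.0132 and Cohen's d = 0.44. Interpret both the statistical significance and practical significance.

Statistically significant (p = 0.0132 < 0.05). Cohen's d = 0.44 indicates a small effect size. Both statistical and practical significance should be considered.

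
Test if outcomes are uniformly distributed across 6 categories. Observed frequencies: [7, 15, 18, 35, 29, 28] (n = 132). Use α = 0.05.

Expected = 22 each. χ² = Σ(O-E)²/E = 24.727. df = 5, critical value = 11.07. Reject H₀.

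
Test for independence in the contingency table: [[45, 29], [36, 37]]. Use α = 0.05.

χ² = 1.963. df = 1, critical = 3.841. Fail to reject H₀. No evidence of dependence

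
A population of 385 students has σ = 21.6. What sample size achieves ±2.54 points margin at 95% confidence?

Without FPC: n₀ = (1.96×21.6/2.54)² = 277.813. With FPC: n = n₀N/(n₀+N-1) = 161.6 → n = 162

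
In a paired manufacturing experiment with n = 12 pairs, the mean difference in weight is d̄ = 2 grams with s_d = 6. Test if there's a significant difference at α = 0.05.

t = d̄/(s_d/√n) = 2/(6/√12) = 1.155. df = 11, critical t = ±2.201. Fail to reject H₀.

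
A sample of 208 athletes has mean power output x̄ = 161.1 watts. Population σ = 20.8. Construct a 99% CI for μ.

CI = x̄ ± z*(σ/√n) = 161.1 ± 2.576(20.8/√208) = 161.1 ± 3.72 = (157.38, 164.82)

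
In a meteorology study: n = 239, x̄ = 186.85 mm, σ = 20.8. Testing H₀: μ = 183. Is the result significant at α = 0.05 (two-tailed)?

z = (186.85 - 183)/(20.8/√239) = 2.862. Since |z| > 1.96, significant at α = 0.05.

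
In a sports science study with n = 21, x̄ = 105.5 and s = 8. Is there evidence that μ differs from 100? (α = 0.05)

t = (x̄ - μ₀)/(s/√n) = (105.5 - 100)/(8/√21) = 3.151. df = 20, critical t = ±2.086. Reject H₀.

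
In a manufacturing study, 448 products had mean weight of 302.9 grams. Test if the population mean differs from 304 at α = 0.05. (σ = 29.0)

z = (x̄ - μ₀)/(σ/√n) = (302.9 - 304)/(29.0/√448) = -0.803. Critical value: ±1.96. Since |-0.803| ≤ 1.96, Fail to reject H₀.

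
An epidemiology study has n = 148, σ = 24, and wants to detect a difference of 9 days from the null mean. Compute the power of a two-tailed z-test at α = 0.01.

SE = σ/√n = 24/√148 = 1.973. Non-centrality λ = d/SE = 9/1.973 = 4.562. Power ≈ Φ(λ - z_{α/2}) = Φ(4.562 - 2.576) = Φ(1.986) = 0.976.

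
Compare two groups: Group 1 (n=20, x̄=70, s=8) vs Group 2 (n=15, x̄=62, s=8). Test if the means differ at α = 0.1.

Pooled sp = 8.0. t = 2.928, df = 33. Critical t = ±1.692. Reject H₀.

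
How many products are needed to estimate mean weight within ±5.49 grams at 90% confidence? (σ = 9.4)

n = (z*σ/E)² = (1.645×9.4/5.49)² = 7.9 → n = 8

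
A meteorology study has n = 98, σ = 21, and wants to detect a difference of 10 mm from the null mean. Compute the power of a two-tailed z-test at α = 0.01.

SE = σ/√n = 21/√98 = 2.121. Non-centrality λ = d/SE = 10/2.121 = 4.714. Power ≈ Φ(λ - z_{α/2}) = Φ(4.714 - 2.576) = Φ(2.138) = 0.984.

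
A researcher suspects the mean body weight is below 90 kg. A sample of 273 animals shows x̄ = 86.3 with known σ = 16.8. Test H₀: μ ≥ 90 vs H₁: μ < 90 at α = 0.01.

z = -3.639. Critical value: -2.33. Reject H₀.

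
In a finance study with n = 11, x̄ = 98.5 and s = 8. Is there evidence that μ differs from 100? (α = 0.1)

t = (x̄ - μ₀)/(s/√n) = (98.5 - 100)/(8/√11) = -0.622. df = 10, critical t = ±1.812. Fail to reject H₀.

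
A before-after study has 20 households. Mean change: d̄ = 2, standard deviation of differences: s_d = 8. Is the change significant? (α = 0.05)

t = d̄/(s_d/√n) = 2/(8/√20) = 1.118. df = 19, critical t = ±2.093. Fail to reject H₀.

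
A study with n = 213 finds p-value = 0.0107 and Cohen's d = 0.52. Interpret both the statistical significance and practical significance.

Statistically significant (p = 0.0107 < 0.05). Cohen's d = 0.52 indicates a medium effect size. Both statistical and practical significance should be considered.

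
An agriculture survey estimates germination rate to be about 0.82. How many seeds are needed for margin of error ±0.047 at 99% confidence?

n = z²p(1-p)/E² = 2.576²×0.82×0.18/0.047² = 443.4 → n = 444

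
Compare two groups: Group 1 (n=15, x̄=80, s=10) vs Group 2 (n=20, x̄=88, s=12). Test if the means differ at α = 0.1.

Pooled sp = 11.2. t = -2.092, df = 33. Critical t = ±1.692. Reject H₀.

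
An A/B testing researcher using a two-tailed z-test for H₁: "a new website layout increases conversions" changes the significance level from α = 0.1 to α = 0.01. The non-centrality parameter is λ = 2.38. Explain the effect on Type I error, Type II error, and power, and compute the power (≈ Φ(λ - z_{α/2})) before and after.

Decreasing α from 0.1 to 0.01:
• Type I error rate decreases (α is the Type I rate by definition).
• Critical value moves from z_{α/2} = 1.645 to 2.576, so power = Φ(λ - z_{α/2}) goes from Φ(2.38 - 1.645) = 0.769 to Φ(2.38 - 2.576) = 0.422.
• Type II error rate β = 1 - power therefore increases (0.231 → 0.578).
Appropriate when false positives are costly — here, rolling out a layout that doesn't actually help — wasted engineering effort.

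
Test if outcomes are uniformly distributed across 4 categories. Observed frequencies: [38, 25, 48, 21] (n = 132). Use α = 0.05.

Expected = 33 each. χ² = Σ(O-E)²/E = 13.879. df = 3, critical value = 7.815. Reject H₀.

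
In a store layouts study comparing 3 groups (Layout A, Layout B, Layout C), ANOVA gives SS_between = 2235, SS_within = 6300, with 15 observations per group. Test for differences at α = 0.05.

df_between = 2, df_within = 42. F = MS_between/MS_within = 1117.5/150.0 = 7.45. F_crit ≈ 3.22. Reject H₀. At least one mean differs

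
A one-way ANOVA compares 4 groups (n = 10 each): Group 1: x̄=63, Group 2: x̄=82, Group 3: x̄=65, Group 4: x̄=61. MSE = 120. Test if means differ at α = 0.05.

Grand mean = 67.75. SS_between = 2787.5, MS_between = 929.17. F = 7.743, F_crit ≈ 2.866. Reject H₀.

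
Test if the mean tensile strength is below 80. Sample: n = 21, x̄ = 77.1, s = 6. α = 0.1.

t = (77.1 - 80)/(6/√21) = -2.215, df = 20. Critical t = -1.325. Reject H₀.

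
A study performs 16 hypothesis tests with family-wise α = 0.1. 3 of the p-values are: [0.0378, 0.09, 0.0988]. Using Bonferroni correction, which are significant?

Bonferroni α = 0.1/16 = 0.00625. None of the given p-values are significant.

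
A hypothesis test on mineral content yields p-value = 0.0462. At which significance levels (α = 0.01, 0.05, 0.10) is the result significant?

p = 0.0462. Significant at: α = 0.05, 0.1.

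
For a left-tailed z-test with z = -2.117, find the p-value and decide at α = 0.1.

p = P(Z < -2.117) = Φ(-2.117) ≈ 0.0171. Since p < 0.1, reject H₀ (significant) at α = 0.1.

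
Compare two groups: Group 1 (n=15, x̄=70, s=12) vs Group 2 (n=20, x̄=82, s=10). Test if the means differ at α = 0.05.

Pooled sp = 10.89. t = -3.225, df = 33. Critical t = ±2.035. Reject H₀.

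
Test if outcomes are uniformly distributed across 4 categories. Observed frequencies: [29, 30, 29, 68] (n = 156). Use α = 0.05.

Expected = 39 each. χ² = Σ(O-E)²/E = 28.769. df = 3, critical value = 7.815. Reject H₀.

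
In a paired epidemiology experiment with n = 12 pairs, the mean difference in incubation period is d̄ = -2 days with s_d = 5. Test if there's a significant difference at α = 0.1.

t = d̄/(s_d/√n) = -2/(5/√12) = -1.386. df = 11, critical t = ±1.796. Fail to reject H₀.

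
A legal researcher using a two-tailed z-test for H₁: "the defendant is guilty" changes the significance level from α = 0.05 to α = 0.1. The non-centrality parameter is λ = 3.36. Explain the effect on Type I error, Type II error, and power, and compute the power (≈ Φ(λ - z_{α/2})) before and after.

Increasing α from 0.05 to 0.1:
• Type I error rate increases (α is the Type I rate by definition).
• Critical value moves from z_{α/2} = 1.96 to 1.645, so power = Φ(λ - z_{α/2}) goes from Φ(3.36 - 1.96) = 0.919 to Φ(3.36 - 1.645) = 0.957.
• Type II error rate β = 1 - power therefore decreases (0.081 → 0.043).
Appropriate when false negatives are costly — here, acquitting a guilty person.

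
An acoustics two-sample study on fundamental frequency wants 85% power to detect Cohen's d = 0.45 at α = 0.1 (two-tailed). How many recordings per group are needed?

z_{α/2} = 1.645, z_β = Φ⁻¹(0.85) = 1.036. For small effect (d = 0.45): n per group = 2(z_{α/2} + z_β)²/d² = 2(1.645 + 1.036)²/0.45² = 71.0 → 71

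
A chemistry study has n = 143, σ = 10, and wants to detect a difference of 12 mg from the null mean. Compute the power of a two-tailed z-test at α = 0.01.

SE = σ/√n = 10/√143 = 0.836. Non-centrality λ = d/SE = 12/0.836 = 14.35. Power ≈ Φ(λ - z_{α/2}) = Φ(14.35 - 2.576) = Φ(11.774) = 1.0.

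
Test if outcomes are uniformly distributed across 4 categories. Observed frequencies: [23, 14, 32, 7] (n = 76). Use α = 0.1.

Expected = 19 each. χ² = Σ(O-E)²/E = 18.632. df = 3, critical value = 6.251. Reject H₀.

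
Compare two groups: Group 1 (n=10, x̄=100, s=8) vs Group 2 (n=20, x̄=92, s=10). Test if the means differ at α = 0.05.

Pooled sp = 9.4. t = 2.197, df = 28. Critical t = ±2.048. Reject H₀.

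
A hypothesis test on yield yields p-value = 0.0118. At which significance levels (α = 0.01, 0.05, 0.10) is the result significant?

p = 0.0118. Significant at: α = 0.05, 0.1.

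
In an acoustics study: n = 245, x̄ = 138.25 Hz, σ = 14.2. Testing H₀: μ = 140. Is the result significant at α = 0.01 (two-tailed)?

z = (138.25 - 140)/(14.2/√245) = -1.929. Since |z| ≤ 2.576, not significant at α = 0.01.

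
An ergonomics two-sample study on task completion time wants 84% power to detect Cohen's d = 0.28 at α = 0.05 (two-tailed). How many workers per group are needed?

z_{α/2} = 1.96, z_β = Φ⁻¹(0.84) = 0.994. For small effect (d = 0.28): n per group = 2(z_{α/2} + z_β)²/d² = 2(1.96 + 0.994)²/0.28² = 222.6 → 223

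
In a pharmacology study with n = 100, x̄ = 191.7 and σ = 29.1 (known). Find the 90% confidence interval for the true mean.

CI = x̄ ± z*(σ/√n) = 191.7 ± 1.645(29.1/√100) = 191.7 ± 4.79 = (186.91, 196.49)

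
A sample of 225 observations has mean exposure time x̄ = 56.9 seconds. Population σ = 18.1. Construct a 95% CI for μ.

CI = x̄ ± z*(σ/√n) = 56.9 ± 1.96(18.1/√225) = 56.9 ± 2.37 = (54.53, 59.27)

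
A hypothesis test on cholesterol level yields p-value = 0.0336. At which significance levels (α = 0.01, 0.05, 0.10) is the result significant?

p = 0.0336. Significant at: α = 0.05, 0.1.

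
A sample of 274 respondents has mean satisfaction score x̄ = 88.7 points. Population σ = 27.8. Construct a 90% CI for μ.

CI = x̄ ± z*(σ/√n) = 88.7 ± 1.645(27.8/√274) = 88.7 ± 2.76 = (85.94, 91.46)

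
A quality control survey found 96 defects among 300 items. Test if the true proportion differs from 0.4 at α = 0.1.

p̂ = 0.32, p₀ = 0.4. z = (p̂ - p₀)/√(p₀(1-p₀)/n) = -2.828. Critical: ±1.645. Reject H₀.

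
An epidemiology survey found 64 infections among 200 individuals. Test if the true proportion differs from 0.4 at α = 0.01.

p̂ = 0.32, p₀ = 0.4. z = (p̂ - p₀)/√(p₀(1-p₀)/n) = -2.309. Critical: ±2.576. Fail to reject H₀.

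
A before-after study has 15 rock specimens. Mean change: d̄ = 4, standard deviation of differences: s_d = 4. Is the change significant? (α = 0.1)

t = d̄/(s_d/√n) = 4/(4/√15) = 3.873. df = 14, critical t = ±1.761. Reject H₀.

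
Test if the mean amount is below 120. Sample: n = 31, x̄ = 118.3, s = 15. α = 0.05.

t = (118.3 - 120)/(15/√31) = -0.631, df = 30. Critical t = -1.697. Fail to reject H₀.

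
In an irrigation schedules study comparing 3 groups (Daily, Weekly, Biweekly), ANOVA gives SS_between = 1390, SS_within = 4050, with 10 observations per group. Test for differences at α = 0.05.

df_between = 2, df_within = 27. F = MS_between/MS_within = 695.0/150.0 = 4.633. F_crit ≈ 3.354. Reject H₀. At least one mean differs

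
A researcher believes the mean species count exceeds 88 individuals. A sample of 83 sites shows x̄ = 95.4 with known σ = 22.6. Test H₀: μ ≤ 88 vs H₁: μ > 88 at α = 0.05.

z = 2.983. Critical value: 1.645. Reject H₀.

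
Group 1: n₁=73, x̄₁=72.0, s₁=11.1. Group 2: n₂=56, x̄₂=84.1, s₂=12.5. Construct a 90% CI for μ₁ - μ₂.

Difference = -12.1. SE = √(11.1²/73 + 12.5²/56) = 2.116. CI = (-15.58, -8.62)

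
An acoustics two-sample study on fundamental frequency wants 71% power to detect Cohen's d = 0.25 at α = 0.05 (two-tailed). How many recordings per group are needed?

z_{α/2} = 1.96, z_β = Φ⁻¹(0.71) = 0.553. For small effect (d = 0.25): n per group = 2(z_{α/2} + z_β)²/d² = 2(1.96 + 0.553)²/0.25² = 202.1 → 203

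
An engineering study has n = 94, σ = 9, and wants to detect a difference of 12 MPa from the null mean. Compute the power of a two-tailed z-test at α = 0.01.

SE = σ/√n = 9/√94 = 0.928. Non-centrality λ = d/SE = 12/0.928 = 12.927. Power ≈ Φ(λ - z_{α/2}) = Φ(12.927 - 2.576) = Φ(10.351) = 1.0.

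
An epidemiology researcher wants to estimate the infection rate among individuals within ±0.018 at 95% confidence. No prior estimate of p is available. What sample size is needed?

Conservative approach: use p = 0.5 (maximizes p(1-p) = 0.25). n = z²(0.25)/E² = 1.96²×0.25/0.018² = 2964.2 → n = 2965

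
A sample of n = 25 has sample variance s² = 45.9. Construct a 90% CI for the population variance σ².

df = 24. χ²_{0.05} = 36.415, χ²_{0.95} = 13.848. CI for σ² = ((n-1)s²/χ²_{α/2}, (n-1)s²/χ²_{1-α/2}) = (24·45.9/36.415, 24·45.9/13.848) = (30.25, 79.55)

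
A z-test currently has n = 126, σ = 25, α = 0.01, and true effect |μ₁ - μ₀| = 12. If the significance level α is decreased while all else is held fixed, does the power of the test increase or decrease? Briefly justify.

Power decreases: a smaller α raises the critical value, so less of the H₁ sampling distribution falls in the rejection region.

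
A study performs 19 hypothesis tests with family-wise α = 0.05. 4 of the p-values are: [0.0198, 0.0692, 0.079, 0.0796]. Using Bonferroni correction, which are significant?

Bonferroni α = 0.05/19 = 0.00263. None of the given p-values are significant.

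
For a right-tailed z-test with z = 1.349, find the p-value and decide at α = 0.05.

p = P(Z > 1.349) = 1 - Φ(1.349) ≈ 0.0887. Since p ≥ 0.05, fail to reject H₀ (not significant) at α = 0.05.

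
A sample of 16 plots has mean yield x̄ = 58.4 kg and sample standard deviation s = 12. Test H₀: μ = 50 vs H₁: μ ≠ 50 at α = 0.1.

t = (x̄ - μ₀)/(s/√n) = (58.4 - 50)/(12/√16) = 2.8. df = 15, critical t = ±1.753. Reject H₀.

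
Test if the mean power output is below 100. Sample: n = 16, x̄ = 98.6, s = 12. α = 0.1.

t = (98.6 - 100)/(12/√16) = -0.467, df = 15. Critical t = -1.341. Fail to reject H₀.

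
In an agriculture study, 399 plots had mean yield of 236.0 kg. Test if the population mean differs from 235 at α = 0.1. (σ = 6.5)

z = (x̄ - μ₀)/(σ/√n) = (236.0 - 235)/(6.5/√399) = 3.073. Critical value: ±1.645. Since |3.073| > 1.645, Reject H₀.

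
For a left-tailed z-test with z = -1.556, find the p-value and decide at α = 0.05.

p = P(Z < -1.556) = Φ(-1.556) ≈ 0.0599. Since p ≥ 0.05, fail to reject H₀ (not significant) at α = 0.05.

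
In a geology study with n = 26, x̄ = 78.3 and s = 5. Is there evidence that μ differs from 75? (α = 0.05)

t = (x̄ - μ₀)/(s/√n) = (78.3 - 75)/(5/√26) = 3.365. df = 25, critical t = ±2.06. Reject H₀.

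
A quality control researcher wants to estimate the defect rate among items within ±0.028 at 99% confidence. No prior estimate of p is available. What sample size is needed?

Conservative approach: use p = 0.5 (maximizes p(1-p) = 0.25). n = z²(0.25)/E² = 2.576²×0.25/0.028² = 2116.0 → n = 2116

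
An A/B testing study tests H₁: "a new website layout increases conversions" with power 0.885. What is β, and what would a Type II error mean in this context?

β = 1 - power = 1 - 0.885 = 0.115. A Type II error is failing to reject H₀ when H₀ is false (false negative) — here, failing to conclude that a new website layout increases conversions when in fact it is true. Consequence: discarding a layout that would have improved conversions — lost revenue.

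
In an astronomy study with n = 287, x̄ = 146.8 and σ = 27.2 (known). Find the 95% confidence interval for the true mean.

CI = x̄ ± z*(σ/√n) = 146.8 ± 1.96(27.2/√287) = 146.8 ± 3.15 = (143.65, 149.95)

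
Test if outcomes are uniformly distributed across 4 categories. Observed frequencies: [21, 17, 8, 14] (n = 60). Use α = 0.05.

Expected = 15 each. χ² = Σ(O-E)²/E = 6.0. df = 3, critical value = 7.815. Fail to reject H₀.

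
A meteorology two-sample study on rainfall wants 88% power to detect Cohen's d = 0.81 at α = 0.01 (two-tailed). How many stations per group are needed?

z_{α/2} = 2.576, z_β = Φ⁻¹(0.88) = 1.175. For large effect (d = 0.81): n per group = 2(z_{α/2} + z_β)²/d² = 2(2.576 + 1.175)²/0.81² = 42.9 → 43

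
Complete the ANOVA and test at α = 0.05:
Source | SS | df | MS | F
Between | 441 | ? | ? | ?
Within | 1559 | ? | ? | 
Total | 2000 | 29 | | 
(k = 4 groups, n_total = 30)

df_between = 3, df_within = 26. MS_between = 147.0, MS_within = 59.96. F = 2.452, F_crit ≈ 2.975. Fail to reject H₀.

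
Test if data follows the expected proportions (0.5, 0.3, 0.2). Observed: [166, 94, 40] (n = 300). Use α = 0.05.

Expected: [150.0, 90.0, 60.0]. χ² = 8.551. df = 2, critical = 5.991. Reject H₀.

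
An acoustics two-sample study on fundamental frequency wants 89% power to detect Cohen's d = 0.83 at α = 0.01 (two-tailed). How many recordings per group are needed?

z_{α/2} = 2.576, z_β = Φ⁻¹(0.89) = 1.227. For large effect (d = 0.83): n per group = 2(z_{α/2} + z_β)²/d² = 2(2.576 + 1.227)²/0.83² = 42.0 → 42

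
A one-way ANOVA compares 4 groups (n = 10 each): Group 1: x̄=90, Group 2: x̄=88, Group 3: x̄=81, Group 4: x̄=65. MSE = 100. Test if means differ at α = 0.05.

Grand mean = 81.0. SS_between = 3860.0, MS_between = 1286.67. F = 12.867, F_crit ≈ 2.866. Reject H₀.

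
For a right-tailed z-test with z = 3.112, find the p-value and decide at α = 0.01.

p = P(Z > 3.112) = 1 - Φ(3.112) ≈ 0.0009. Since p < 0.01, reject H₀ (significant) at α = 0.01.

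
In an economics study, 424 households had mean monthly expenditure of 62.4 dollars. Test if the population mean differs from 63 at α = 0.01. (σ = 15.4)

z = (x̄ - μ₀)/(σ/√n) = (62.4 - 63)/(15.4/√424) = -0.802. Critical value: ±2.576. Since |-0.802| ≤ 2.576, Fail to reject H₀.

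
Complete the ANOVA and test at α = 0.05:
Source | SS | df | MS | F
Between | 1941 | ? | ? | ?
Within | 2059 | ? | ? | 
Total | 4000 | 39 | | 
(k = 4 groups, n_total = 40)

df_between = 3, df_within = 36. MS_between = 647.0, MS_within = 57.19. F = 11.312, F_crit ≈ 2.866. Reject H₀.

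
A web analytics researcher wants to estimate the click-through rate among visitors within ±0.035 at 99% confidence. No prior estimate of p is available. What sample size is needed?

Conservative approach: use p = 0.5 (maximizes p(1-p) = 0.25). n = z²(0.25)/E² = 2.576²×0.25/0.035² = 1354.2 → n = 1355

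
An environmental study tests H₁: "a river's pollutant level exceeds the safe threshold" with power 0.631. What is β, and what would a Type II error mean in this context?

β = 1 - power = 1 - 0.631 = 0.369. A Type II error is failing to reject H₀ when H₀ is false (false negative) — here, failing to conclude that a river's pollutant level exceeds the safe threshold when in fact it is true. Consequence: allowing unsafe pollution to continue.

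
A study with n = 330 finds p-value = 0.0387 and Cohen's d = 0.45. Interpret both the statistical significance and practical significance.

Statistically significant (p = 0.0387 < 0.05). Cohen's d = 0.45 indicates a small effect size. Both statistical and practical significance should be considered.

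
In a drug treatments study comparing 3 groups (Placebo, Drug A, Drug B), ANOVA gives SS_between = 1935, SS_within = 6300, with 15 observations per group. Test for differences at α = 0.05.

df_between = 2, df_within = 42. F = MS_between/MS_within = 967.5/150.0 = 6.45. F_crit ≈ 3.22. Reject H₀. At least one mean differs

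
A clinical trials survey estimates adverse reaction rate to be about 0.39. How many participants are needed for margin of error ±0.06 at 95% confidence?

n = z²p(1-p)/E² = 1.96²×0.39×0.61/0.06² = 253.9 → n = 254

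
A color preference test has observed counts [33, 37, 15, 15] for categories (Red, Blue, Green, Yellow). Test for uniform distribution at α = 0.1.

Expected = 25 each. χ² = Σ(O-E)²/E = 16.32. df = 3, critical value = 6.251. Reject H₀.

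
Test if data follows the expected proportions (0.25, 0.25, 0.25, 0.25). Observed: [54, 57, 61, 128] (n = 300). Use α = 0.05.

Expected: [75.0, 75.0, 75.0, 75.0]. χ² = 50.267. df = 3, critical = 7.815. Reject H₀.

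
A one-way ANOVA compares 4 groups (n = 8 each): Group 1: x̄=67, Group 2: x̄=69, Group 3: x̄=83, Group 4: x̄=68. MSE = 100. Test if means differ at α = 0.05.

Grand mean = 71.75. SS_between = 1366.0, MS_between = 455.33. F = 4.553, F_crit ≈ 2.947. Reject H₀.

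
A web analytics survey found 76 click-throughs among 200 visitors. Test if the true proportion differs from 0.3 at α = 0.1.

p̂ = 0.38, p₀ = 0.3. z = (p̂ - p₀)/√(p₀(1-p₀)/n) = 2.469. Critical: ±1.645. Reject H₀.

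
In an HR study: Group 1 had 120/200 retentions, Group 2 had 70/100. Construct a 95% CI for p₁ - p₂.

p̂₁ = 0.6, p̂₂ = 0.7. Difference = -0.1. CI = (-0.213, 0.013)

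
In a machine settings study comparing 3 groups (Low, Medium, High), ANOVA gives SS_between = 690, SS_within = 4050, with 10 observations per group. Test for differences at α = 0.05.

df_between = 2, df_within = 27. F = MS_between/MS_within = 345.0/150.0 = 2.3. F_crit ≈ 3.354. Fail to reject H₀.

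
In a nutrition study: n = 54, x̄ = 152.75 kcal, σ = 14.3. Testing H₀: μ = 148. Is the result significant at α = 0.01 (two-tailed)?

z = (152.75 - 148)/(14.3/√54) = 2.441. Since |z| ≤ 2.576, not significant at α = 0.01.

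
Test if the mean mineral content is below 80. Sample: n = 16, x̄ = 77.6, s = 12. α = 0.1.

t = (77.6 - 80)/(12/√16) = -0.8, df = 15. Critical t = -1.341. Fail to reject H₀.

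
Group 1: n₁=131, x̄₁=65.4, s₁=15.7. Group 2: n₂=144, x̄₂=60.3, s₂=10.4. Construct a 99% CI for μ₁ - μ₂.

Difference = 5.1. SE = √(15.7²/131 + 10.4²/144) = 1.623. CI = (0.92, 9.28)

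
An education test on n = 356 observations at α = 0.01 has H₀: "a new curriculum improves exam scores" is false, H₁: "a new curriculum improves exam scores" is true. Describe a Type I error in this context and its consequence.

Type I error: rejecting H₀ when it is true — concluding that a new curriculum improves exam scores when in fact it is not. Consequence: adopting a curriculum that gives no real benefit — disruption for nothing.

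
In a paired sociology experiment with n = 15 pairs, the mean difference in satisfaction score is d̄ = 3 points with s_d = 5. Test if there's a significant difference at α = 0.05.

t = d̄/(s_d/√n) = 3/(5/√15) = 2.324. df = 14, critical t = ±2.145. Reject H₀.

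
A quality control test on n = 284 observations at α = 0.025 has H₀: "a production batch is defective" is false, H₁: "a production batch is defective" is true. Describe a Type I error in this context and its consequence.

Type I error: rejecting H₀ when it is true — concluding that a production batch is defective when in fact it is not. Consequence: scrapping a good batch — wasted material and cost for no reason.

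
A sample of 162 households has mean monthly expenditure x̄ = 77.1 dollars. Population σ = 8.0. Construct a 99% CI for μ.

CI = x̄ ± z*(σ/√n) = 77.1 ± 2.576(8.0/√162) = 77.1 ± 1.62 = (75.48, 78.72)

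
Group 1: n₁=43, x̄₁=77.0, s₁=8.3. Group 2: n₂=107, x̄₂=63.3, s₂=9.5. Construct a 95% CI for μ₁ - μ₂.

Difference = 13.7. SE = √(8.3²/43 + 9.5²/107) = 1.564. CI = (10.63, 16.77)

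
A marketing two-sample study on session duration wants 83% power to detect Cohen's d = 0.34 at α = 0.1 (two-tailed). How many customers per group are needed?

z_{α/2} = 1.645, z_β = Φ⁻¹(0.83) = 0.954. For small effect (d = 0.34): n per group = 2(z_{α/2} + z_β)²/d² = 2(1.645 + 0.954)²/0.34² = 116.9 → 117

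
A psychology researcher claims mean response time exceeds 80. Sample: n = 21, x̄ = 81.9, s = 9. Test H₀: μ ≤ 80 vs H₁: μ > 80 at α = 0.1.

t = (81.9 - 80)/(9/√21) = 0.967, df = 20. Critical t = 1.325. Fail to reject H₀.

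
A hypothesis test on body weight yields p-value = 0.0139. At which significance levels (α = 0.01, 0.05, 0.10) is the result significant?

p = 0.0139. Significant at: α = 0.05, 0.1.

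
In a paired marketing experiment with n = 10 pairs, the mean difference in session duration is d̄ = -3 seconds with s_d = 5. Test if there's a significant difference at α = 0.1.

t = d̄/(s_d/√n) = -3/(5/√10) = -1.897. df = 9, critical t = ±1.833. Reject H₀.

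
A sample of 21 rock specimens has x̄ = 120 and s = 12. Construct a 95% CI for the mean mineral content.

CI = x̄ ± t*(s/√n) = 120 ± 2.086(12/√21) = (114.54, 125.46)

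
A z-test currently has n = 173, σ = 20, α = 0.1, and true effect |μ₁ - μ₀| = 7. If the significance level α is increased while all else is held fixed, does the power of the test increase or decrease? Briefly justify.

Power increases: a larger α lowers the critical value, so more of the H₁ sampling distribution falls in the rejection region.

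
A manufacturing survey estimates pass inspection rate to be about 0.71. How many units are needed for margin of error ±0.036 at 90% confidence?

n = z²p(1-p)/E² = 1.645²×0.71×0.29/0.036² = 429.9 → n = 430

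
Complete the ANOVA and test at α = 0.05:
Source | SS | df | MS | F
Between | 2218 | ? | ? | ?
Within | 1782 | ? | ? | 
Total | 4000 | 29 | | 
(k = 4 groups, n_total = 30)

df_between = 3, df_within = 26. MS_between = 739.33, MS_within = 68.54. F = 10.787, F_crit ≈ 2.975. Reject H₀.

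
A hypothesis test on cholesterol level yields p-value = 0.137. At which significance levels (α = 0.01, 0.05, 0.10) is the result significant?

p = 0.137. Not significant at any of the given levels.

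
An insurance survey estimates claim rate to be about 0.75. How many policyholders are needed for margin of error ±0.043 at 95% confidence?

n = z²p(1-p)/E² = 1.96²×0.75×0.25/0.043² = 389.6 → n = 390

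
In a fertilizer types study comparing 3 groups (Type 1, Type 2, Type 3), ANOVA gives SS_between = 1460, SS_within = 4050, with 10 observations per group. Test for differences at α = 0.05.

df_between = 2, df_within = 27. F = MS_between/MS_within = 730.0/150.0 = 4.867. F_crit ≈ 3.354. Reject H₀. At least one mean differs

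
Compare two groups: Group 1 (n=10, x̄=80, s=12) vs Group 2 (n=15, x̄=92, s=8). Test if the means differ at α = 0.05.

Pooled sp = 9.76. t = -3.011, df = 23. Critical t = ±2.069. Reject H₀.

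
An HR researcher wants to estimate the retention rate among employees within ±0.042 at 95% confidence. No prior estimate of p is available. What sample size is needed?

Conservative approach: use p = 0.5 (maximizes p(1-p) = 0.25). n = z²(0.25)/E² = 1.96²×0.25/0.042² = 544.4 → n = 545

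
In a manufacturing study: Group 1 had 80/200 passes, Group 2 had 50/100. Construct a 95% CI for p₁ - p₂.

p̂₁ = 0.4, p̂₂ = 0.5. Difference = -0.1. CI = (-0.219, 0.019)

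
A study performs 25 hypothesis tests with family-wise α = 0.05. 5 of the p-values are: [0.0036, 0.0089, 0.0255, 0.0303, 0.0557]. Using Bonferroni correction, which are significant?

Bonferroni α = 0.05/25 = 0.002. None of the given p-values are significant.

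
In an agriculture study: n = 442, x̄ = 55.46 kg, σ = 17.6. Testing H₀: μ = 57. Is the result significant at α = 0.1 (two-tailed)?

z = (55.46 - 57)/(17.6/√442) = -1.84. Since |z| > 1.645, significant at α = 0.1.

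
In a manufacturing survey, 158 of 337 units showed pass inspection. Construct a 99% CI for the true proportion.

p̂ = 0.469. CI = p̂ ± z*√(p̂(1-p̂)/n) = (0.399, 0.539)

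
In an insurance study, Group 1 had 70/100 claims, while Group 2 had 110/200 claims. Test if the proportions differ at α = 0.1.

p̂₁ = 0.7, p̂₂ = 0.55, pooled p̂ = 0.6. z = 2.5. Critical: ±1.645. Reject H₀.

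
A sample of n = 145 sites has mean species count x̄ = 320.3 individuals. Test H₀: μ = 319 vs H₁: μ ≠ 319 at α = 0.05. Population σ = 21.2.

z = (x̄ - μ₀)/(σ/√n) = (320.3 - 319)/(21.2/√145) = 0.738. Critical value: ±1.96. Since |0.738| ≤ 1.96, Fail to reject H₀.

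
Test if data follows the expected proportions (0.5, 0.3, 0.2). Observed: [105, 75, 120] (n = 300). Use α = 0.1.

Expected: [150.0, 90.0, 60.0]. χ² = 76.0. df = 2, critical = 4.605. Reject H₀.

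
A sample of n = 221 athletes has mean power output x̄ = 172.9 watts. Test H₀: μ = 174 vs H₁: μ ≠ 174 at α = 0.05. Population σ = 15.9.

z = (x̄ - μ₀)/(σ/√n) = (172.9 - 174)/(15.9/√221) = -1.028. Critical value: ±1.96. Since |-1.028| ≤ 1.96, Fail to reject H₀.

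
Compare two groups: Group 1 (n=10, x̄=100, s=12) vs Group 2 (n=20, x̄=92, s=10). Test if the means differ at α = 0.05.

Pooled sp = 10.68. t = 1.933, df = 28. Critical t = ±2.048. Fail to reject H₀.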